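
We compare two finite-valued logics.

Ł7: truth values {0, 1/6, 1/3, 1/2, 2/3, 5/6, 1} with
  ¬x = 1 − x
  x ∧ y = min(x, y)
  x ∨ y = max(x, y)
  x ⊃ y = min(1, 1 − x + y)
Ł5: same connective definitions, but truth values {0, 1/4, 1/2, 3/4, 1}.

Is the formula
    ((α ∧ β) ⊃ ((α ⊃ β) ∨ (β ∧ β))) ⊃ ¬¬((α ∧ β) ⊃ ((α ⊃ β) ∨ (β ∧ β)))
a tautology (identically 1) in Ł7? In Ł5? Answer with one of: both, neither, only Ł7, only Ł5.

both

In Ł7: every assignment gives 1 — tautology.
In Ł5: every assignment gives 1 — tautology.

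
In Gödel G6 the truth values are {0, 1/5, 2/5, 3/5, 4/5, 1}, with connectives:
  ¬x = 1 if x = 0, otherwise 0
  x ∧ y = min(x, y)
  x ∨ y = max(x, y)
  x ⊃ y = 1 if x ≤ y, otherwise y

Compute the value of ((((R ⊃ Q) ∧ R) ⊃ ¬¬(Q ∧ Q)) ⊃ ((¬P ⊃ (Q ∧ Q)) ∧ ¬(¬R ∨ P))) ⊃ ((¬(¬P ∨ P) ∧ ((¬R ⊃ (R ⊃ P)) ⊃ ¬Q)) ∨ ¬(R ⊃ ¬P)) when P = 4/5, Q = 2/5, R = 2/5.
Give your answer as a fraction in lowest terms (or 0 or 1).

1

R ⊃ Q = 2/5 ⊃ 2/5 = 1
(R ⊃ Q) ∧ R = 1 ∧ 2/5 = 2/5
Q ∧ Q = 2/5 ∧ 2/5 = 2/5
¬(Q ∧ Q) = ¬2/5 = 0
¬¬(Q ∧ Q) = ¬0 = 1
((R ⊃ Q) ∧ R) ⊃ ¬¬(Q ∧ Q) = 2/5 ⊃ 1 = 1
¬P = ¬4/5 = 0
Q ∧ Q = 2/5 ∧ 2/5 = 2/5
¬P ⊃ (Q ∧ Q) = 0 ⊃ 2/5 = 1
¬R = ¬2/5 = 0
¬R ∨ P = 0 ∨ 4/5 = 4/5
¬(¬R ∨ P) = ¬4/5 = 0
(¬P ⊃ (Q ∧ Q)) ∧ ¬(¬R ∨ P) = 1 ∧ 0 = 0
(((R ⊃ Q) ∧ R) ⊃ ¬¬(Q ∧ Q)) ⊃ ((¬P ⊃ (Q ∧ Q)) ∧ ¬(¬R ∨ P)) = 1 ⊃ 0 = 0
¬P = ¬4/5 = 0
¬P ∨ P = 0 ∨ 4/5 = 4/5
¬(¬P ∨ P) = ¬4/5 = 0
¬R = ¬2/5 = 0
R ⊃ P = 2/5 ⊃ 4/5 = 1
¬R ⊃ (R ⊃ P) = 0 ⊃ 1 = 1
¬Q = ¬2/5 = 0
(¬R ⊃ (R ⊃ P)) ⊃ ¬Q = 1 ⊃ 0 = 0
¬(¬P ∨ P) ∧ ((¬R ⊃ (R ⊃ P)) ⊃ ¬Q) = 0 ∧ 0 = 0
¬P = ¬4/5 = 0
R ⊃ ¬P = 2/5 ⊃ 0 = 0
¬(R ⊃ ¬P) = ¬0 = 1
(¬(¬P ∨ P) ∧ ((¬R ⊃ (R ⊃ P)) ⊃ ¬Q)) ∨ ¬(R ⊃ ¬P) = 0 ∨ 1 = 1
((((R ⊃ Q) ∧ R) ⊃ ¬¬(Q ∧ Q)) ⊃ ((¬P ⊃ (Q ∧ Q)) ∧ ¬(¬R ∨ P))) ⊃ ((¬(¬P ∨ P) ∧ ((¬R ⊃ (R ⊃ P)) ⊃ ¬Q)) ∨ ¬(R ⊃ ¬P)) = 0 ⊃ 1 = 1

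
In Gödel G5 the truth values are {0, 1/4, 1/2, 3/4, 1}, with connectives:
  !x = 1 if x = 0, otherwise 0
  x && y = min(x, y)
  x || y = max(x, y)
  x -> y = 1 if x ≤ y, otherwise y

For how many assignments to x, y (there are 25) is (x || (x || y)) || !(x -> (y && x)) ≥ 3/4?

18

value 1: 12 assignments (counts)
value 3/4: 6 assignments (counts)
value 1/2: 4 assignments
value 1/4: 2 assignments
value 0: 1 assignment
So 18 of the 25 assignments meet the threshold.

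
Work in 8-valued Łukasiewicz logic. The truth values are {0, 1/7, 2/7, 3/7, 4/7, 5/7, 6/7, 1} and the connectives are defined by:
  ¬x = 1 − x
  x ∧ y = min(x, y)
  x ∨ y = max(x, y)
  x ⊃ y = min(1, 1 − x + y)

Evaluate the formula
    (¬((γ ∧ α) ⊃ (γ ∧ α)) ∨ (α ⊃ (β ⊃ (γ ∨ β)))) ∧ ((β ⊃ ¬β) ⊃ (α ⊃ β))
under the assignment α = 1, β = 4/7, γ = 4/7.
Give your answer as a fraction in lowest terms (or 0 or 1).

5/7

γ ∧ α = 4/7 ∧ 1 = 4/7
γ ∧ α = 4/7 ∧ 1 = 4/7
(γ ∧ α) ⊃ (γ ∧ α) = 4/7 ⊃ 4/7 = 1
¬((γ ∧ α) ⊃ (γ ∧ α)) = ¬1 = 0
γ ∨ β = 4/7 ∨ 4/7 = 4/7
β ⊃ (γ ∨ β) = 4/7 ⊃ 4/7 = 1
α ⊃ (β ⊃ (γ ∨ β)) = 1 ⊃ 1 = 1
¬((γ ∧ α) ⊃ (γ ∧ α)) ∨ (α ⊃ (β ⊃ (γ ∨ β))) = 0 ∨ 1 = 1
¬β = ¬4/7 = 3/7
β ⊃ ¬β = 4/7 ⊃ 3/7 = 6/7
α ⊃ β = 1 ⊃ 4/7 = 4/7
(β ⊃ ¬β) ⊃ (α ⊃ β) = 6/7 ⊃ 4/7 = 5/7
(¬((γ ∧ α) ⊃ (γ ∧ α)) ∨ (α ⊃ (β ⊃ (γ ∨ β)))) ∧ ((β ⊃ ¬β) ⊃ (α ⊃ β)) = 1 ∧ 5/7 = 5/7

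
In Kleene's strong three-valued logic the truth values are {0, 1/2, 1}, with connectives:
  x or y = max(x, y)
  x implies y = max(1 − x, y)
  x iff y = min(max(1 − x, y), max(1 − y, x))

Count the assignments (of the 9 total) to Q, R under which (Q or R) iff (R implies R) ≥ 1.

Q = 0, R = 0 ↦ 0  <
Q = 0, R = 1/2 ↦ 1/2  <
Q = 0, R = 1 ↦ 1  ≥
Q = 1/2, R = 0 ↦ 1/2  <
Q = 1/2, R = 1/2 ↦ 1/2  <
Q = 1/2, R = 1 ↦ 1  ≥
Q = 1, R = 0 ↦ 1  ≥
Q = 1, R = 1/2 ↦ 1/2  <
Q = 1, R = 1 ↦ 1  ≥
So 4 of the 9 assignments meet the threshold.

4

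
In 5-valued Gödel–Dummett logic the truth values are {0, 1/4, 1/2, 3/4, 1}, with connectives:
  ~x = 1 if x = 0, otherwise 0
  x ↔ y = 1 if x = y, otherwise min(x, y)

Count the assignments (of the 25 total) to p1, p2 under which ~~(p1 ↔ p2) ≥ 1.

17

value 1: 17 assignments (counts)
value 0: 8 assignments
So 17 of the 25 assignments meet the threshold.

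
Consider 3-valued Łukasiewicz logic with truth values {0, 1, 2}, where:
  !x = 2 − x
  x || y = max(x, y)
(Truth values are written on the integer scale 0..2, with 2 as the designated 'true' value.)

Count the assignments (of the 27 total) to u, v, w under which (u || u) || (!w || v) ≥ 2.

19

value 2: 19 assignments (counts)
value 1: 7 assignments
value 0: 1 assignment
So 19 of the 27 assignments meet the threshold.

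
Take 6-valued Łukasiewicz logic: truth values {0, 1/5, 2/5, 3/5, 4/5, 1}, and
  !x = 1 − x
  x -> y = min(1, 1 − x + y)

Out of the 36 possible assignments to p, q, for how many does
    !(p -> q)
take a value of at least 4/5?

3

value 1: 1 assignment (counts)
value 4/5: 2 assignments (counts)
value 3/5: 3 assignments
value 2/5: 4 assignments
value 1/5: 5 assignments
value 0: 21 assignments
So 3 of the 36 assignments meet the threshold.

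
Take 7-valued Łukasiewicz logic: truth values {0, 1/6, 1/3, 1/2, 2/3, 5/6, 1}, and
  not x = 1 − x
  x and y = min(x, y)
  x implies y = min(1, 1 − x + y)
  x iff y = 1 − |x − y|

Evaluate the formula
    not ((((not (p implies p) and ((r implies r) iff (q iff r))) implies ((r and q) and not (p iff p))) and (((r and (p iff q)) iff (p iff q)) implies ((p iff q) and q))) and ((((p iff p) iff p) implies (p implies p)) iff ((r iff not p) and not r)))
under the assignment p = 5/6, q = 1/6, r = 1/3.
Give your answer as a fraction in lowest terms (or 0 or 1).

5/6

p implies p = 5/6 implies 5/6 = 1
not (p implies p) = not 1 = 0
r implies r = 1/3 implies 1/3 = 1
q iff r = 1/6 iff 1/3 = 5/6
(r implies r) iff (q iff r) = 1 iff 5/6 = 5/6
not (p implies p) and ((r implies r) iff (q iff r)) = 0 and 5/6 = 0
r and q = 1/3 and 1/6 = 1/6
p iff p = 5/6 iff 5/6 = 1
not (p iff p) = not 1 = 0
(r and q) and not (p iff p) = 1/6 and 0 = 0
(not (p implies p) and ((r implies r) iff (q iff r))) implies ((r and q) and not (p iff p)) = 0 implies 0 = 1
p iff q = 5/6 iff 1/6 = 1/3
r and (p iff q) = 1/3 and 1/3 = 1/3
p iff q = 5/6 iff 1/6 = 1/3
(r and (p iff q)) iff (p iff q) = 1/3 iff 1/3 = 1
p iff q = 5/6 iff 1/6 = 1/3
(p iff q) and q = 1/3 and 1/6 = 1/6
((r and (p iff q)) iff (p iff q)) implies ((p iff q) and q) = 1 implies 1/6 = 1/6
((not (p implies p) and ((r implies r) iff (q iff r))) implies ((r and q) and not (p iff p))) and (((r and (p iff q)) iff (p iff q)) implies ((p iff q) and q)) = 1 and 1/6 = 1/6
p iff p = 5/6 iff 5/6 = 1
(p iff p) iff p = 1 iff 5/6 = 5/6
p implies p = 5/6 implies 5/6 = 1
((p iff p) iff p) implies (p implies p) = 5/6 implies 1 = 1
not p = not 5/6 = 1/6
r iff not p = 1/3 iff 1/6 = 5/6
not r = not 1/3 = 2/3
(r iff not p) and not r = 5/6 and 2/3 = 2/3
(((p iff p) iff p) implies (p implies p)) iff ((r iff not p) and not r) = 1 iff 2/3 = 2/3
(((not (p implies p) and ((r implies r) iff (q iff r))) implies ((r and q) and not (p iff p))) and (((r and (p iff q)) iff (p iff q)) implies ((p iff q) and q))) and ((((p iff p) iff p) implies (p implies p)) iff ((r iff not p) and not r)) = 1/6 and 2/3 = 1/6
not ((((not (p implies p) and ((r implies r) iff (q iff r))) implies ((r and q) and not (p iff p))) and (((r and (p iff q)) iff (p iff q)) implies ((p iff q) and q))) and ((((p iff p) iff p) implies (p implies p)) iff ((r iff not p) and not r))) = not 1/6 = 5/6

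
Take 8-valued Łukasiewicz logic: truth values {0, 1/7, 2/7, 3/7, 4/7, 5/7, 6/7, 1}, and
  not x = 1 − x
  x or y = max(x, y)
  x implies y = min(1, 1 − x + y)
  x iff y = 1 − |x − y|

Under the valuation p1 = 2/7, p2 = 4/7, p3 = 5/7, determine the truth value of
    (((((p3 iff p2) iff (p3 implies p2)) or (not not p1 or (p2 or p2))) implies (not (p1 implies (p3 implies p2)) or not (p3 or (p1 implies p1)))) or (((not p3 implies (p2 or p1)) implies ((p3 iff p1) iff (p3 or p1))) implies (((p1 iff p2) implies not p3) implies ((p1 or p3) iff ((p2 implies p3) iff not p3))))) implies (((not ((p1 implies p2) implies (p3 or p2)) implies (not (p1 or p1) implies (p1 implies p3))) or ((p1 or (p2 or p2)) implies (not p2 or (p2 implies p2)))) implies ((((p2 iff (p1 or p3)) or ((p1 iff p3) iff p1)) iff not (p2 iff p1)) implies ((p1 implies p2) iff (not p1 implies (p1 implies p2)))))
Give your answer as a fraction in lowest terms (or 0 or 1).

1

p3 iff p2 = 5/7 iff 4/7 = 6/7
p3 implies p2 = 5/7 implies 4/7 = 6/7
(p3 iff p2) iff (p3 implies p2) = 6/7 iff 6/7 = 1
not p1 = not 2/7 = 5/7
not not p1 = not 5/7 = 2/7
p2 or p2 = 4/7 or 4/7 = 4/7
not not p1 or (p2 or p2) = 2/7 or 4/7 = 4/7
((p3 iff p2) iff (p3 implies p2)) or (not not p1 or (p2 or p2)) = 1 or 4/7 = 1
p3 implies p2 = 5/7 implies 4/7 = 6/7
p1 implies (p3 implies p2) = 2/7 implies 6/7 = 1
not (p1 implies (p3 implies p2)) = not 1 = 0
p1 implies p1 = 2/7 implies 2/7 = 1
p3 or (p1 implies p1) = 5/7 or 1 = 1
not (p3 or (p1 implies p1)) = not 1 = 0
not (p1 implies (p3 implies p2)) or not (p3 or (p1 implies p1)) = 0 or 0 = 0
(((p3 iff p2) iff (p3 implies p2)) or (not not p1 or (p2 or p2))) implies (not (p1 implies (p3 implies p2)) or not (p3 or (p1 implies p1))) = 1 implies 0 = 0
not p3 = not 5/7 = 2/7
p2 or p1 = 4/7 or 2/7 = 4/7
not p3 implies (p2 or p1) = 2/7 implies 4/7 = 1
p3 iff p1 = 5/7 iff 2/7 = 4/7
p3 or p1 = 5/7 or 2/7 = 5/7
(p3 iff p1) iff (p3 or p1) = 4/7 iff 5/7 = 6/7
(not p3 implies (p2 or p1)) implies ((p3 iff p1) iff (p3 or p1)) = 1 implies 6/7 = 6/7
p1 iff p2 = 2/7 iff 4/7 = 5/7
not p3 = not 5/7 = 2/7
(p1 iff p2) implies not p3 = 5/7 implies 2/7 = 4/7
p1 or p3 = 2/7 or 5/7 = 5/7
p2 implies p3 = 4/7 implies 5/7 = 1
not p3 = not 5/7 = 2/7
(p2 implies p3) iff not p3 = 1 iff 2/7 = 2/7
(p1 or p3) iff ((p2 implies p3) iff not p3) = 5/7 iff 2/7 = 4/7
((p1 iff p2) implies not p3) implies ((p1 or p3) iff ((p2 implies p3) iff not p3)) = 4/7 implies 4/7 = 1
((not p3 implies (p2 or p1)) implies ((p3 iff p1) iff (p3 or p1))) implies (((p1 iff p2) implies not p3) implies ((p1 or p3) iff ((p2 implies p3) iff not p3))) = 6/7 implies 1 = 1
((((p3 iff p2) iff (p3 implies p2)) or (not not p1 or (p2 or p2))) implies (not (p1 implies (p3 implies p2)) or not (p3 or (p1 implies p1)))) or (((not p3 implies (p2 or p1)) implies ((p3 iff p1) iff (p3 or p1))) implies (((p1 iff p2) implies not p3) implies ((p1 or p3) iff ((p2 implies p3) iff not p3)))) = 0 or 1 = 1
p1 implies p2 = 2/7 implies 4/7 = 1
p3 or p2 = 5/7 or 4/7 = 5/7
(p1 implies p2) implies (p3 or p2) = 1 implies 5/7 = 5/7
not ((p1 implies p2) implies (p3 or p2)) = not 5/7 = 2/7
p1 or p1 = 2/7 or 2/7 = 2/7
not (p1 or p1) = not 2/7 = 5/7
p1 implies p3 = 2/7 implies 5/7 = 1
not (p1 or p1) implies (p1 implies p3) = 5/7 implies 1 = 1
not ((p1 implies p2) implies (p3 or p2)) implies (not (p1 or p1) implies (p1 implies p3)) = 2/7 implies 1 = 1
p2 or p2 = 4/7 or 4/7 = 4/7
p1 or (p2 or p2) = 2/7 or 4/7 = 4/7
not p2 = not 4/7 = 3/7
p2 implies p2 = 4/7 implies 4/7 = 1
not p2 or (p2 implies p2) = 3/7 or 1 = 1
(p1 or (p2 or p2)) implies (not p2 or (p2 implies p2)) = 4/7 implies 1 = 1
(not ((p1 implies p2) implies (p3 or p2)) implies (not (p1 or p1) implies (p1 implies p3))) or ((p1 or (p2 or p2)) implies (not p2 or (p2 implies p2))) = 1 or 1 = 1
p1 or p3 = 2/7 or 5/7 = 5/7
p2 iff (p1 or p3) = 4/7 iff 5/7 = 6/7
p1 iff p3 = 2/7 iff 5/7 = 4/7
(p1 iff p3) iff p1 = 4/7 iff 2/7 = 5/7
(p2 iff (p1 or p3)) or ((p1 iff p3) iff p1) = 6/7 or 5/7 = 6/7
p2 iff p1 = 4/7 iff 2/7 = 5/7
not (p2 iff p1) = not 5/7 = 2/7
((p2 iff (p1 or p3)) or ((p1 iff p3) iff p1)) iff not (p2 iff p1) = 6/7 iff 2/7 = 3/7
p1 implies p2 = 2/7 implies 4/7 = 1
not p1 = not 2/7 = 5/7
p1 implies p2 = 2/7 implies 4/7 = 1
not p1 implies (p1 implies p2) = 5/7 implies 1 = 1
(p1 implies p2) iff (not p1 implies (p1 implies p2)) = 1 iff 1 = 1
(((p2 iff (p1 or p3)) or ((p1 iff p3) iff p1)) iff not (p2 iff p1)) implies ((p1 implies p2) iff (not p1 implies (p1 implies p2))) = 3/7 implies 1 = 1
((not ((p1 implies p2) implies (p3 or p2)) implies (not (p1 or p1) implies (p1 implies p3))) or ((p1 or (p2 or p2)) implies (not p2 or (p2 implies p2)))) implies ((((p2 iff (p1 or p3)) or ((p1 iff p3) iff p1)) iff not (p2 iff p1)) implies ((p1 implies p2) iff (not p1 implies (p1 implies p2)))) = 1 implies 1 = 1
(((((p3 iff p2) iff (p3 implies p2)) or (not not p1 or (p2 or p2))) implies (not (p1 implies (p3 implies p2)) or not (p3 or (p1 implies p1)))) or (((not p3 implies (p2 or p1)) implies ((p3 iff p1) iff (p3 or p1))) implies (((p1 iff p2) implies not p3) implies ((p1 or p3) iff ((p2 implies p3) iff not p3))))) implies (((not ((p1 implies p2) implies (p3 or p2)) implies (not (p1 or p1) implies (p1 implies p3))) or ((p1 or (p2 or p2)) implies (not p2 or (p2 implies p2)))) implies ((((p2 iff (p1 or p3)) or ((p1 iff p3) iff p1)) iff not (p2 iff p1)) implies ((p1 implies p2) iff (not p1 implies (p1 implies p2))))) = 1 implies 1 = 1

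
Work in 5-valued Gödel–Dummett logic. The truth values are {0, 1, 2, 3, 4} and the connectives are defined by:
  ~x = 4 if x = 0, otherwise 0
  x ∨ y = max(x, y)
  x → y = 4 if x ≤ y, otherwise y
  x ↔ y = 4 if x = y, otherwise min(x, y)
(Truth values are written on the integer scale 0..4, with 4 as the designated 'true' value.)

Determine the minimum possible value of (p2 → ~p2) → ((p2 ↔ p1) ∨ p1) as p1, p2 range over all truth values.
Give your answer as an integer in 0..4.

Take p1 = 1, p2 = 0:
~p2 = ~0 = 4
p2 → ~p2 = 0 → 4 = 4
p2 ↔ p1 = 0 ↔ 1 = 0
(p2 ↔ p1) ∨ p1 = 0 ∨ 1 = 1
(p2 → ~p2) → ((p2 ↔ p1) ∨ p1) = 4 → 1 = 1
No assignment yields a value below 1, so this is the minimum.

1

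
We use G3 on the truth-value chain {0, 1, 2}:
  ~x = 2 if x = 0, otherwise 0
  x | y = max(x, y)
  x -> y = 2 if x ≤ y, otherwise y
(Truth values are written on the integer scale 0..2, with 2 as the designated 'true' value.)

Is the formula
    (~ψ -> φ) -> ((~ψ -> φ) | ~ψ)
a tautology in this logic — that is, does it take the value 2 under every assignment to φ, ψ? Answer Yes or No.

Yes

φ = 0, ψ = 0 ↦ 2
φ = 0, ψ = 1 ↦ 2
φ = 0, ψ = 2 ↦ 2
φ = 1, ψ = 0 ↦ 2
φ = 1, ψ = 1 ↦ 2
φ = 1, ψ = 2 ↦ 2
φ = 2, ψ = 0 ↦ 2
φ = 2, ψ = 1 ↦ 2
φ = 2, ψ = 2 ↦ 2
Every assignment gives a value ≥ 2.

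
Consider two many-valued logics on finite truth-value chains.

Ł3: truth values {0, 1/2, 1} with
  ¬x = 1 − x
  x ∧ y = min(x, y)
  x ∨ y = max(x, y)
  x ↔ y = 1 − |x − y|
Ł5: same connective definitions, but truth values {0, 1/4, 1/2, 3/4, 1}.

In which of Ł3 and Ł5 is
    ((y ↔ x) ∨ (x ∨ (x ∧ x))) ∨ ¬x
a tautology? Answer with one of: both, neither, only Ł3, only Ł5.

neither

In Ł3: at x = 1/2, y = 0 the value is 1/2 — not a tautology.
In Ł5: at x = 1/4, y = 0 the value is 3/4 — not a tautology.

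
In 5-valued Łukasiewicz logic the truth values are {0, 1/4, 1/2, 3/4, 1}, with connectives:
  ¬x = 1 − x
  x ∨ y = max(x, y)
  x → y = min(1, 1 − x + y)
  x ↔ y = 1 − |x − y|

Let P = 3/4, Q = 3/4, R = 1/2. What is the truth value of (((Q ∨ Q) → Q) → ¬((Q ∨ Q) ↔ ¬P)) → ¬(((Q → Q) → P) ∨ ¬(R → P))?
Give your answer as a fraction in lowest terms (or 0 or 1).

3/4

Q ∨ Q = 3/4 ∨ 3/4 = 3/4
(Q ∨ Q) → Q = 3/4 → 3/4 = 1
Q ∨ Q = 3/4 ∨ 3/4 = 3/4
¬P = ¬3/4 = 1/4
(Q ∨ Q) ↔ ¬P = 3/4 ↔ 1/4 = 1/2
¬((Q ∨ Q) ↔ ¬P) = ¬1/2 = 1/2
((Q ∨ Q) → Q) → ¬((Q ∨ Q) ↔ ¬P) = 1 → 1/2 = 1/2
Q → Q = 3/4 → 3/4 = 1
(Q → Q) → P = 1 → 3/4 = 3/4
R → P = 1/2 → 3/4 = 1
¬(R → P) = ¬1 = 0
((Q → Q) → P) ∨ ¬(R → P) = 3/4 ∨ 0 = 3/4
¬(((Q → Q) → P) ∨ ¬(R → P)) = ¬3/4 = 1/4
(((Q ∨ Q) → Q) → ¬((Q ∨ Q) ↔ ¬P)) → ¬(((Q → Q) → P) ∨ ¬(R → P)) = 1/2 → 1/4 = 3/4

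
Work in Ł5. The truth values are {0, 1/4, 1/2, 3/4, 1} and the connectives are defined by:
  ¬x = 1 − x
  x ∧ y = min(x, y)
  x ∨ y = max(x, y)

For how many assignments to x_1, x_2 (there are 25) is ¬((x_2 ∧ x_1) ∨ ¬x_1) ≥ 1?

1

value 1: 1 assignment (counts)
value 3/4: 3 assignments
value 1/2: 7 assignments
value 1/4: 8 assignments
value 0: 6 assignments
So 1 of the 25 assignments meets the threshold.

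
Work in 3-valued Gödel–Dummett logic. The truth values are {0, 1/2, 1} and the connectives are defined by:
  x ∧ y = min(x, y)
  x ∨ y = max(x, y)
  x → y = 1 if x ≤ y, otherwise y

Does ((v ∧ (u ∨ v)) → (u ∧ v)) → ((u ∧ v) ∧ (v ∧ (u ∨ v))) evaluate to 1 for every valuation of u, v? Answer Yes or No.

Counterexample: take u = 0, v = 0.
u ∨ v = 0 ∨ 0 = 0
v ∧ (u ∨ v) = 0 ∧ 0 = 0
u ∧ v = 0 ∧ 0 = 0
(v ∧ (u ∨ v)) → (u ∧ v) = 0 → 0 = 1
u ∧ v = 0 ∧ 0 = 0
u ∨ v = 0 ∨ 0 = 0
v ∧ (u ∨ v) = 0 ∧ 0 = 0
(u ∧ v) ∧ (v ∧ (u ∨ v)) = 0 ∧ 0 = 0
((v ∧ (u ∨ v)) → (u ∧ v)) → ((u ∧ v) ∧ (v ∧ (u ∨ v))) = 1 → 0 = 0
This gives 0 ≠ 1.

No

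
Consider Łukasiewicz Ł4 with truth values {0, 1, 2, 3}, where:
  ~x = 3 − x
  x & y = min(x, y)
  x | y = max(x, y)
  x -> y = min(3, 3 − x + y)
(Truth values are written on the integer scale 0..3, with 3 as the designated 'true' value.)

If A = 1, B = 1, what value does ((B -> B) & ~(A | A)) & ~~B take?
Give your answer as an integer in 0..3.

B -> B = 1 -> 1 = 3
A | A = 1 | 1 = 1
~(A | A) = ~1 = 2
(B -> B) & ~(A | A) = 3 & 2 = 2
~B = ~1 = 2
~~B = ~2 = 1
((B -> B) & ~(A | A)) & ~~B = 2 & 1 = 1

1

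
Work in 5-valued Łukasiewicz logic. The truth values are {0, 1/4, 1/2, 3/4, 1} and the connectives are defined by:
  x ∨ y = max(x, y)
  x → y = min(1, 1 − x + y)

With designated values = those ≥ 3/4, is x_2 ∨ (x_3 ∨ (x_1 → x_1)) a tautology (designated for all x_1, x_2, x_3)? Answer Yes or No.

Yes

At x_1 = 3/4, x_2 = 0, x_3 = 1, for instance:
x_1 → x_1 = 3/4 → 3/4 = 1
x_3 ∨ (x_1 → x_1) = 1 ∨ 1 = 1
x_2 ∨ (x_3 ∨ (x_1 → x_1)) = 0 ∨ 1 = 1
and checking the remaining 124 assignments likewise gives ≥ 3/4 in every case.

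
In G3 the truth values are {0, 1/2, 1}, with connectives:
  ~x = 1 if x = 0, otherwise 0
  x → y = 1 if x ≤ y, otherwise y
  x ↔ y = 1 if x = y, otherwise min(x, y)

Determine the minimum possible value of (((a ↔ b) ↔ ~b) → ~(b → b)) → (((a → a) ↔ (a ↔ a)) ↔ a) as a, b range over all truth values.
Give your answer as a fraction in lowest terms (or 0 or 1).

1/2

Take a = 1/2, b = 0:
a ↔ b = 1/2 ↔ 0 = 0
~b = ~0 = 1
(a ↔ b) ↔ ~b = 0 ↔ 1 = 0
b → b = 0 → 0 = 1
~(b → b) = ~1 = 0
((a ↔ b) ↔ ~b) → ~(b → b) = 0 → 0 = 1
a → a = 1/2 → 1/2 = 1
a ↔ a = 1/2 ↔ 1/2 = 1
(a → a) ↔ (a ↔ a) = 1 ↔ 1 = 1
((a → a) ↔ (a ↔ a)) ↔ a = 1 ↔ 1/2 = 1/2
(((a ↔ b) ↔ ~b) → ~(b → b)) → (((a → a) ↔ (a ↔ a)) ↔ a) = 1 → 1/2 = 1/2
No assignment yields a value below 1/2, so this is the minimum.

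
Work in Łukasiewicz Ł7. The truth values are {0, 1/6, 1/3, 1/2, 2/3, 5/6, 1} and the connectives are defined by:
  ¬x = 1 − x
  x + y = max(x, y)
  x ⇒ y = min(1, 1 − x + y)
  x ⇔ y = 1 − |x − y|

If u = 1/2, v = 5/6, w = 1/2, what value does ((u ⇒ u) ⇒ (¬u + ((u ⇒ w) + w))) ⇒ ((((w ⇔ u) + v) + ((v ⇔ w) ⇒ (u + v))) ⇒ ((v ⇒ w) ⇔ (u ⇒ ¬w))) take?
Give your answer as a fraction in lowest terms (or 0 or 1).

2/3

u ⇒ u = 1/2 ⇒ 1/2 = 1
¬u = ¬1/2 = 1/2
u ⇒ w = 1/2 ⇒ 1/2 = 1
(u ⇒ w) + w = 1 + 1/2 = 1
¬u + ((u ⇒ w) + w) = 1/2 + 1 = 1
(u ⇒ u) ⇒ (¬u + ((u ⇒ w) + w)) = 1 ⇒ 1 = 1
w ⇔ u = 1/2 ⇔ 1/2 = 1
(w ⇔ u) + v = 1 + 5/6 = 1
v ⇔ w = 5/6 ⇔ 1/2 = 2/3
u + v = 1/2 + 5/6 = 5/6
(v ⇔ w) ⇒ (u + v) = 2/3 ⇒ 5/6 = 1
((w ⇔ u) + v) + ((v ⇔ w) ⇒ (u + v)) = 1 + 1 = 1
v ⇒ w = 5/6 ⇒ 1/2 = 2/3
¬w = ¬1/2 = 1/2
u ⇒ ¬w = 1/2 ⇒ 1/2 = 1
(v ⇒ w) ⇔ (u ⇒ ¬w) = 2/3 ⇔ 1 = 2/3
(((w ⇔ u) + v) + ((v ⇔ w) ⇒ (u + v))) ⇒ ((v ⇒ w) ⇔ (u ⇒ ¬w)) = 1 ⇒ 2/3 = 2/3
((u ⇒ u) ⇒ (¬u + ((u ⇒ w) + w))) ⇒ ((((w ⇔ u) + v) + ((v ⇔ w) ⇒ (u + v))) ⇒ ((v ⇒ w) ⇔ (u ⇒ ¬w))) = 1 ⇒ 2/3 = 2/3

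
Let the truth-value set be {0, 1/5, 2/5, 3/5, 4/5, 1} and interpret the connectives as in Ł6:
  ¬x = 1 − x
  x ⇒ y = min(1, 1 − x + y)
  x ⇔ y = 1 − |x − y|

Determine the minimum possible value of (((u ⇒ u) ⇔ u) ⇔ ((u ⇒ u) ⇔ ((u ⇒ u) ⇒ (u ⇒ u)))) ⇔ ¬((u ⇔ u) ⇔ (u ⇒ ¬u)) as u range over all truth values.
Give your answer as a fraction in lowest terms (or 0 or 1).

Take u = 2/5:
u ⇒ u = 2/5 ⇒ 2/5 = 1
(u ⇒ u) ⇔ u = 1 ⇔ 2/5 = 2/5
u ⇒ u = 2/5 ⇒ 2/5 = 1
u ⇒ u = 2/5 ⇒ 2/5 = 1
u ⇒ u = 2/5 ⇒ 2/5 = 1
(u ⇒ u) ⇒ (u ⇒ u) = 1 ⇒ 1 = 1
(u ⇒ u) ⇔ ((u ⇒ u) ⇒ (u ⇒ u)) = 1 ⇔ 1 = 1
((u ⇒ u) ⇔ u) ⇔ ((u ⇒ u) ⇔ ((u ⇒ u) ⇒ (u ⇒ u))) = 2/5 ⇔ 1 = 2/5
u ⇔ u = 2/5 ⇔ 2/5 = 1
¬u = ¬2/5 = 3/5
u ⇒ ¬u = 2/5 ⇒ 3/5 = 1
(u ⇔ u) ⇔ (u ⇒ ¬u) = 1 ⇔ 1 = 1
¬((u ⇔ u) ⇔ (u ⇒ ¬u)) = ¬1 = 0
(((u ⇒ u) ⇔ u) ⇔ ((u ⇒ u) ⇔ ((u ⇒ u) ⇒ (u ⇒ u)))) ⇔ ¬((u ⇔ u) ⇔ (u ⇒ ¬u)) = 2/5 ⇔ 0 = 3/5
No assignment yields a value below 3/5, so this is the minimum.

3/5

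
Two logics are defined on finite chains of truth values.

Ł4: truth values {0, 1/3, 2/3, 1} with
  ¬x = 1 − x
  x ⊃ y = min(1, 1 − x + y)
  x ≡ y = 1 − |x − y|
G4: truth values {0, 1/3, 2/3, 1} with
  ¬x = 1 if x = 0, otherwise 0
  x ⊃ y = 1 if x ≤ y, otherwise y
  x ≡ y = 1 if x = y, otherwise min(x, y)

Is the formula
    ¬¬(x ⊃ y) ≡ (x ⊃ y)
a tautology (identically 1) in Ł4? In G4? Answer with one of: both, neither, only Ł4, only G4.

only Ł4

In Ł4: every assignment gives 1 — tautology.
In G4: at x = 2/3, y = 1/3 the value is 1/3 — not a tautology.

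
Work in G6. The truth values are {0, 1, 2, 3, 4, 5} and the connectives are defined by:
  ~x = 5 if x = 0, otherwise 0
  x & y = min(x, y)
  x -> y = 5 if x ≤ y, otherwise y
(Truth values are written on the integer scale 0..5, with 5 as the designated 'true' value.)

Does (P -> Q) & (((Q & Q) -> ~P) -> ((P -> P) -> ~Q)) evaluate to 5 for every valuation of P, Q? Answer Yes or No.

Counterexample: take P = 0, Q = 1.
P -> Q = 0 -> 1 = 5
Q & Q = 1 & 1 = 1
~P = ~0 = 5
(Q & Q) -> ~P = 1 -> 5 = 5
P -> P = 0 -> 0 = 5
~Q = ~1 = 0
(P -> P) -> ~Q = 5 -> 0 = 0
((Q & Q) -> ~P) -> ((P -> P) -> ~Q) = 5 -> 0 = 0
(P -> Q) & (((Q & Q) -> ~P) -> ((P -> P) -> ~Q)) = 5 & 0 = 0
This gives 0 ≠ 5.

No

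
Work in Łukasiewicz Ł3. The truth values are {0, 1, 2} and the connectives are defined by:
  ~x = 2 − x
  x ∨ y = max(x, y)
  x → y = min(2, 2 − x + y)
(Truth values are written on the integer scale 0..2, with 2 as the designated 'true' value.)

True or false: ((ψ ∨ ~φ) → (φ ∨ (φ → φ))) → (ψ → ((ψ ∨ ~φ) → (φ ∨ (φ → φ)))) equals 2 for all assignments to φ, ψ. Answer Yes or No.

φ = 0, ψ = 0 ↦ 2
φ = 0, ψ = 1 ↦ 2
φ = 0, ψ = 2 ↦ 2
φ = 1, ψ = 0 ↦ 2
φ = 1, ψ = 1 ↦ 2
φ = 1, ψ = 2 ↦ 2
φ = 2, ψ = 0 ↦ 2
φ = 2, ψ = 1 ↦ 2
φ = 2, ψ = 2 ↦ 2
Every assignment gives a value ≥ 2.

Yes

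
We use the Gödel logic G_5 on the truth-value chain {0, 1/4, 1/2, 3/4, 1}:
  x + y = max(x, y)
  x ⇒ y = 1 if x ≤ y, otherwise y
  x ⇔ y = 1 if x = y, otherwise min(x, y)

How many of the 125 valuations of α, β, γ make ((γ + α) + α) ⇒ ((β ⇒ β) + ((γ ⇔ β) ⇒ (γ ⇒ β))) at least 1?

value 1: 125 assignments (counts)
So 125 of the 125 assignments meet the threshold.

125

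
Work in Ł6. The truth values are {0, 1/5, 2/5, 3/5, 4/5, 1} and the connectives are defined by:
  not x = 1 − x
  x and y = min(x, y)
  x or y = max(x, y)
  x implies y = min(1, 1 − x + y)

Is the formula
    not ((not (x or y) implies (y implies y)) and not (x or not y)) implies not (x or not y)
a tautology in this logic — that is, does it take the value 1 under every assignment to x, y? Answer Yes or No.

Counterexample: take x = 0, y = 0.
x or y = 0 or 0 = 0
not (x or y) = not 0 = 1
y implies y = 0 implies 0 = 1
not (x or y) implies (y implies y) = 1 implies 1 = 1
not y = not 0 = 1
x or not y = 0 or 1 = 1
not (x or not y) = not 1 = 0
(not (x or y) implies (y implies y)) and not (x or not y) = 1 and 0 = 0
not ((not (x or y) implies (y implies y)) and not (x or not y)) = not 0 = 1
not ((not (x or y) implies (y implies y)) and not (x or not y)) implies not (x or not y) = 1 implies 0 = 0
This gives 0 ≠ 1.

No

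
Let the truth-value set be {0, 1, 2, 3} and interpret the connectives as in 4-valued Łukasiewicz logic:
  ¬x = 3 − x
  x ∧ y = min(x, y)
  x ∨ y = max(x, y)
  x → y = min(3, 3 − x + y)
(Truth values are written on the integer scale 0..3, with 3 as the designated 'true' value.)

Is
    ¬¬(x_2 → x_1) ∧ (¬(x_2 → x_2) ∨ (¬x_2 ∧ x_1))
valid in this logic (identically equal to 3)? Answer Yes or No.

No

Counterexample: take x_1 = 0, x_2 = 0.
x_2 → x_1 = 0 → 0 = 3
¬(x_2 → x_1) = ¬3 = 0
¬¬(x_2 → x_1) = ¬0 = 3
x_2 → x_2 = 0 → 0 = 3
¬(x_2 → x_2) = ¬3 = 0
¬x_2 = ¬0 = 3
¬x_2 ∧ x_1 = 3 ∧ 0 = 0
¬(x_2 → x_2) ∨ (¬x_2 ∧ x_1) = 0 ∨ 0 = 0
¬¬(x_2 → x_1) ∧ (¬(x_2 → x_2) ∨ (¬x_2 ∧ x_1)) = 3 ∧ 0 = 0
This gives 0 ≠ 3.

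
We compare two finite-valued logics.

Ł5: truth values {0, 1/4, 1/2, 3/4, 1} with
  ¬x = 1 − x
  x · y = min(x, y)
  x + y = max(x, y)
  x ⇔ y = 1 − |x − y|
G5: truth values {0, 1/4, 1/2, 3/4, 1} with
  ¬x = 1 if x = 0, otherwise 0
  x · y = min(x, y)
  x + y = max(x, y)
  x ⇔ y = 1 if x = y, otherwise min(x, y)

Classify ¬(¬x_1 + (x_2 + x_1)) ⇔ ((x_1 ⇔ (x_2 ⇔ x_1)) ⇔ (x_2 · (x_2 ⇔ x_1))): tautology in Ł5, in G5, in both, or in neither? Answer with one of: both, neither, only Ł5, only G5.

In Ł5: at x_1 = 0, x_2 = 0 the value is 0 — not a tautology.
In G5: at x_1 = 0, x_2 = 0 the value is 0 — not a tautology.

neither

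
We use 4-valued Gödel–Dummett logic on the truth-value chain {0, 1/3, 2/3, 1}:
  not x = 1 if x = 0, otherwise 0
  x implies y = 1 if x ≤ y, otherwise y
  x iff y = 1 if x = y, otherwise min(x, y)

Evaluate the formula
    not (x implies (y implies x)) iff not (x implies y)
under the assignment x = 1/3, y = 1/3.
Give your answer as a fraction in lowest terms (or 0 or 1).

1

y implies x = 1/3 implies 1/3 = 1
x implies (y implies x) = 1/3 implies 1 = 1
not (x implies (y implies x)) = not 1 = 0
x implies y = 1/3 implies 1/3 = 1
not (x implies y) = not 1 = 0
not (x implies (y implies x)) iff not (x implies y) = 0 iff 0 = 1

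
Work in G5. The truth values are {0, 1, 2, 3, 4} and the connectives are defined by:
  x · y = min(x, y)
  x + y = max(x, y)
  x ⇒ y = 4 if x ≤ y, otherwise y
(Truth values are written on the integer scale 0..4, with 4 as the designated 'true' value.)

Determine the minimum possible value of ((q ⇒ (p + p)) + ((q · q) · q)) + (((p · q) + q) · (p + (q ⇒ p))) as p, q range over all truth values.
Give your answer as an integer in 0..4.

1

Take p = 0, q = 1:
p + p = 0 + 0 = 0
q ⇒ (p + p) = 1 ⇒ 0 = 0
q · q = 1 · 1 = 1
(q · q) · q = 1 · 1 = 1
(q ⇒ (p + p)) + ((q · q) · q) = 0 + 1 = 1
p · q = 0 · 1 = 0
(p · q) + q = 0 + 1 = 1
q ⇒ p = 1 ⇒ 0 = 0
p + (q ⇒ p) = 0 + 0 = 0
((p · q) + q) · (p + (q ⇒ p)) = 1 · 0 = 0
((q ⇒ (p + p)) + ((q · q) · q)) + (((p · q) + q) · (p + (q ⇒ p))) = 1 + 0 = 1
No assignment yields a value below 1, so this is the minimum.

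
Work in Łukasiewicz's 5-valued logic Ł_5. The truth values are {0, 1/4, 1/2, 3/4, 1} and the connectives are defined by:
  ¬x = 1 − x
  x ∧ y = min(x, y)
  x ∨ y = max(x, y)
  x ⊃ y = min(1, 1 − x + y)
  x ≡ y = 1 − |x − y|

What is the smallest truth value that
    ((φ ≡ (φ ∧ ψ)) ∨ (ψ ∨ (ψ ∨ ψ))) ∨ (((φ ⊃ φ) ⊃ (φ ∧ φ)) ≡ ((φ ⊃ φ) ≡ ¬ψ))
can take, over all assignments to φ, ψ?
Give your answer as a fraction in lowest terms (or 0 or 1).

1/2

Take φ = 1/2, ψ = 0:
φ ∧ ψ = 1/2 ∧ 0 = 0
φ ≡ (φ ∧ ψ) = 1/2 ≡ 0 = 1/2
ψ ∨ ψ = 0 ∨ 0 = 0
ψ ∨ (ψ ∨ ψ) = 0 ∨ 0 = 0
(φ ≡ (φ ∧ ψ)) ∨ (ψ ∨ (ψ ∨ ψ)) = 1/2 ∨ 0 = 1/2
φ ⊃ φ = 1/2 ⊃ 1/2 = 1
φ ∧ φ = 1/2 ∧ 1/2 = 1/2
(φ ⊃ φ) ⊃ (φ ∧ φ) = 1 ⊃ 1/2 = 1/2
φ ⊃ φ = 1/2 ⊃ 1/2 = 1
¬ψ = ¬0 = 1
(φ ⊃ φ) ≡ ¬ψ = 1 ≡ 1 = 1
((φ ⊃ φ) ⊃ (φ ∧ φ)) ≡ ((φ ⊃ φ) ≡ ¬ψ) = 1/2 ≡ 1 = 1/2
((φ ≡ (φ ∧ ψ)) ∨ (ψ ∨ (ψ ∨ ψ))) ∨ (((φ ⊃ φ) ⊃ (φ ∧ φ)) ≡ ((φ ⊃ φ) ≡ ¬ψ)) = 1/2 ∨ 1/2 = 1/2
No assignment yields a value below 1/2, so this is the minimum.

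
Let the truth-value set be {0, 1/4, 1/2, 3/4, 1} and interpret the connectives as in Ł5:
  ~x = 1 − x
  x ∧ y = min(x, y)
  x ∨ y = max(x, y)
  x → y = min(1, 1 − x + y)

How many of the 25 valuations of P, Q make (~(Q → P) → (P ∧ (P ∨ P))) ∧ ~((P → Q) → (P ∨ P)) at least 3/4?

5

value 1: 1 assignment (counts)
value 3/4: 4 assignments (counts)
value 1/2: 6 assignments
value 1/4: 4 assignments
value 0: 10 assignments
So 5 of the 25 assignments meet the threshold.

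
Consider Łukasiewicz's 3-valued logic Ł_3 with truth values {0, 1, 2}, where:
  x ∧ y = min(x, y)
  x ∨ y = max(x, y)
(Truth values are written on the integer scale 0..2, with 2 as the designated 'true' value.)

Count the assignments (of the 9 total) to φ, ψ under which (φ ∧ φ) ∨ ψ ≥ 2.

φ = 0, ψ = 0 ↦ 0  <
φ = 0, ψ = 1 ↦ 1  <
φ = 0, ψ = 2 ↦ 2  ≥
φ = 1, ψ = 0 ↦ 1  <
φ = 1, ψ = 1 ↦ 1  <
φ = 1, ψ = 2 ↦ 2  ≥
φ = 2, ψ = 0 ↦ 2  ≥
φ = 2, ψ = 1 ↦ 2  ≥
φ = 2, ψ = 2 ↦ 2  ≥
So 5 of the 9 assignments meet the threshold.

5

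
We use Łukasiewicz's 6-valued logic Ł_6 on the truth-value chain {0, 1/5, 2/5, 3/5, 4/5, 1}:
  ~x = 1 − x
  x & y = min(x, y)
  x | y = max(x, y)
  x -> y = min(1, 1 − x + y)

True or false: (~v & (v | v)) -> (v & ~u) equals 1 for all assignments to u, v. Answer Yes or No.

No

Counterexample: take u = 4/5, v = 2/5.
~v = ~2/5 = 3/5
v | v = 2/5 | 2/5 = 2/5
~v & (v | v) = 3/5 & 2/5 = 2/5
~u = ~4/5 = 1/5
v & ~u = 2/5 & 1/5 = 1/5
(~v & (v | v)) -> (v & ~u) = 2/5 -> 1/5 = 4/5
This gives 4/5 ≠ 1.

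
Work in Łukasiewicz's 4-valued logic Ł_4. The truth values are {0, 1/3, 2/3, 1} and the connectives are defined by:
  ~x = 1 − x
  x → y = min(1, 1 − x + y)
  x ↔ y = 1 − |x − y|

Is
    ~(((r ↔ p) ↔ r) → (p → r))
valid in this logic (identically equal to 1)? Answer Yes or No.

Counterexample: take p = 0, r = 0.
r ↔ p = 0 ↔ 0 = 1
(r ↔ p) ↔ r = 1 ↔ 0 = 0
p → r = 0 → 0 = 1
((r ↔ p) ↔ r) → (p → r) = 0 → 1 = 1
~(((r ↔ p) ↔ r) → (p → r)) = ~1 = 0
This gives 0 ≠ 1.

No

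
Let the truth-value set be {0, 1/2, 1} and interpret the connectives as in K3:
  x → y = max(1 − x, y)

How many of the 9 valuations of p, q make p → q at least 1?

p = 0, q = 0 ↦ 1  ≥
p = 0, q = 1/2 ↦ 1  ≥
p = 0, q = 1 ↦ 1  ≥
p = 1/2, q = 0 ↦ 1/2  <
p = 1/2, q = 1/2 ↦ 1/2  <
p = 1/2, q = 1 ↦ 1  ≥
p = 1, q = 0 ↦ 0  <
p = 1, q = 1/2 ↦ 1/2  <
p = 1, q = 1 ↦ 1  ≥
So 5 of the 9 assignments meet the threshold.

5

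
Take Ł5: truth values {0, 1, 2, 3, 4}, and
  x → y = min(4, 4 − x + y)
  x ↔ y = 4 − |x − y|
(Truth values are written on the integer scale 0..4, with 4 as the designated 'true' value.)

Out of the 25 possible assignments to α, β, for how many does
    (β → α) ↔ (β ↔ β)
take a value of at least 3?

value 4: 15 assignments (counts)
value 3: 4 assignments (counts)
value 2: 3 assignments
value 1: 2 assignments
value 0: 1 assignment
So 19 of the 25 assignments meet the threshold.

19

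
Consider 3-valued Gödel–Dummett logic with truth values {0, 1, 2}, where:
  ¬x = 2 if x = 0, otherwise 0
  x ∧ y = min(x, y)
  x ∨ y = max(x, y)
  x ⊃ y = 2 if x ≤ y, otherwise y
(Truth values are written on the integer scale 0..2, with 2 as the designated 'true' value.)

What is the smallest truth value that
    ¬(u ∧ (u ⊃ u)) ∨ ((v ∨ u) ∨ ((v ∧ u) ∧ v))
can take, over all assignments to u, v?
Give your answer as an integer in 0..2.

Take u = 1, v = 0:
u ⊃ u = 1 ⊃ 1 = 2
u ∧ (u ⊃ u) = 1 ∧ 2 = 1
¬(u ∧ (u ⊃ u)) = ¬1 = 0
v ∨ u = 0 ∨ 1 = 1
v ∧ u = 0 ∧ 1 = 0
(v ∧ u) ∧ v = 0 ∧ 0 = 0
(v ∨ u) ∨ ((v ∧ u) ∧ v) = 1 ∨ 0 = 1
¬(u ∧ (u ⊃ u)) ∨ ((v ∨ u) ∨ ((v ∧ u) ∧ v)) = 0 ∨ 1 = 1
No assignment yields a value below 1, so this is the minimum.

1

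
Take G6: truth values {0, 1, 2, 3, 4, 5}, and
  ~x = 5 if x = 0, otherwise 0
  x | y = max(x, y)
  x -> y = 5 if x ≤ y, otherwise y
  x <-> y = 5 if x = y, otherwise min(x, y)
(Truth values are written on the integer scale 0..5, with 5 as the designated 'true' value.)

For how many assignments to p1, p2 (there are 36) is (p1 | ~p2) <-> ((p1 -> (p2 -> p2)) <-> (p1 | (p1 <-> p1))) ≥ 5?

11

value 5: 11 assignments (counts)
value 4: 5 assignments
value 3: 5 assignments
value 2: 5 assignments
value 1: 5 assignments
value 0: 5 assignments
So 11 of the 36 assignments meet the threshold.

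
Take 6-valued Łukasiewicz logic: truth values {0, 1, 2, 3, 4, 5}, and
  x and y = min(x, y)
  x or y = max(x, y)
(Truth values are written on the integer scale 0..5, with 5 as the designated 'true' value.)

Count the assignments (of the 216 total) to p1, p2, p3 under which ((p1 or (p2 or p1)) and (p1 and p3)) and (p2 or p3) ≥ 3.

value 5: 6 assignments (counts)
value 4: 18 assignments (counts)
value 3: 30 assignments (counts)
value 2: 42 assignments
value 1: 54 assignments
value 0: 66 assignments
So 54 of the 216 assignments meet the threshold.

54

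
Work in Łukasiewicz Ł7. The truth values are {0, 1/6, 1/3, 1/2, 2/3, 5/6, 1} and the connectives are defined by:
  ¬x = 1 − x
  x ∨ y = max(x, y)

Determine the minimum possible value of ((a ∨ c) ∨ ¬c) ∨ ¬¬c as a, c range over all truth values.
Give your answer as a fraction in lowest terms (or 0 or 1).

Take a = 0, c = 1/2:
a ∨ c = 0 ∨ 1/2 = 1/2
¬c = ¬1/2 = 1/2
(a ∨ c) ∨ ¬c = 1/2 ∨ 1/2 = 1/2
¬c = ¬1/2 = 1/2
¬¬c = ¬1/2 = 1/2
((a ∨ c) ∨ ¬c) ∨ ¬¬c = 1/2 ∨ 1/2 = 1/2
No assignment yields a value below 1/2, so this is the minimum.

1/2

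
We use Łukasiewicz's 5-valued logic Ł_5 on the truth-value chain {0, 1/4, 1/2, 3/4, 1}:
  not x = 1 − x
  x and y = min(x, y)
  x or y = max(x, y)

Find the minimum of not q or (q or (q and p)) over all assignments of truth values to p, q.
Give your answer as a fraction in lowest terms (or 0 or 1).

Take p = 0, q = 1/2:
not q = not 1/2 = 1/2
q and p = 1/2 and 0 = 0
q or (q and p) = 1/2 or 0 = 1/2
not q or (q or (q and p)) = 1/2 or 1/2 = 1/2
No assignment yields a value below 1/2, so this is the minimum.

1/2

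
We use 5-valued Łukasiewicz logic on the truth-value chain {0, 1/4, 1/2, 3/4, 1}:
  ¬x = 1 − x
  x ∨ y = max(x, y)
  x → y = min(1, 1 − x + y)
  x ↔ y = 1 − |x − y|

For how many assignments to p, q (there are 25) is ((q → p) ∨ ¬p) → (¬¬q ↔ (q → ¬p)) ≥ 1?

value 1: 6 assignments (counts)
value 3/4: 4 assignments
value 1/2: 5 assignments
value 1/4: 4 assignments
value 0: 6 assignments
So 6 of the 25 assignments meet the threshold.

6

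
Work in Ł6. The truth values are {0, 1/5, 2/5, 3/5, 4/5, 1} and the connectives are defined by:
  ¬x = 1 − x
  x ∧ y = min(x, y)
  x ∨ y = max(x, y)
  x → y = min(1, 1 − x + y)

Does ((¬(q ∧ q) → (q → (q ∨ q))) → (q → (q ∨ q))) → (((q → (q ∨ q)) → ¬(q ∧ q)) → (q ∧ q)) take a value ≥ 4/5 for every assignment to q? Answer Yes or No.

No

Counterexample: take q = 0.
q ∧ q = 0 ∧ 0 = 0
¬(q ∧ q) = ¬0 = 1
q ∨ q = 0 ∨ 0 = 0
q → (q ∨ q) = 0 → 0 = 1
¬(q ∧ q) → (q → (q ∨ q)) = 1 → 1 = 1
q ∨ q = 0 ∨ 0 = 0
q → (q ∨ q) = 0 → 0 = 1
(¬(q ∧ q) → (q → (q ∨ q))) → (q → (q ∨ q)) = 1 → 1 = 1
q ∨ q = 0 ∨ 0 = 0
q → (q ∨ q) = 0 → 0 = 1
q ∧ q = 0 ∧ 0 = 0
¬(q ∧ q) = ¬0 = 1
(q → (q ∨ q)) → ¬(q ∧ q) = 1 → 1 = 1
q ∧ q = 0 ∧ 0 = 0
((q → (q ∨ q)) → ¬(q ∧ q)) → (q ∧ q) = 1 → 0 = 0
((¬(q ∧ q) → (q → (q ∨ q))) → (q → (q ∨ q))) → (((q → (q ∨ q)) → ¬(q ∧ q)) → (q ∧ q)) = 1 → 0 = 0
This gives 0, which is below 4/5.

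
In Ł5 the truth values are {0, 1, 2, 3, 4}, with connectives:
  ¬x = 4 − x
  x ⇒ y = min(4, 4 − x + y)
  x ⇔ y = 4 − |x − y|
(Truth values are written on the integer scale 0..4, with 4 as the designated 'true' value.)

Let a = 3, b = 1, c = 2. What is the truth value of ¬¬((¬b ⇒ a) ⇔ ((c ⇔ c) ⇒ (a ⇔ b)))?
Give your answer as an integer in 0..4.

¬b = ¬1 = 3
¬b ⇒ a = 3 ⇒ 3 = 4
c ⇔ c = 2 ⇔ 2 = 4
a ⇔ b = 3 ⇔ 1 = 2
(c ⇔ c) ⇒ (a ⇔ b) = 4 ⇒ 2 = 2
(¬b ⇒ a) ⇔ ((c ⇔ c) ⇒ (a ⇔ b)) = 4 ⇔ 2 = 2
¬((¬b ⇒ a) ⇔ ((c ⇔ c) ⇒ (a ⇔ b))) = ¬2 = 2
¬¬((¬b ⇒ a) ⇔ ((c ⇔ c) ⇒ (a ⇔ b))) = ¬2 = 2

2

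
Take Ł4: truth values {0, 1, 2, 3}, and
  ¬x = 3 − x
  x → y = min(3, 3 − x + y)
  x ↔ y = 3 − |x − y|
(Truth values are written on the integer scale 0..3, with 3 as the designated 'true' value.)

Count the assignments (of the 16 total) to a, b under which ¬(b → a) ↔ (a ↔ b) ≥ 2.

a = 0, b = 0 ↦ 0  <
a = 0, b = 1 ↦ 2  ≥
a = 0, b = 2 ↦ 2  ≥
a = 0, b = 3 ↦ 0  <
a = 1, b = 0 ↦ 1  <
a = 1, b = 1 ↦ 0  <
a = 1, b = 2 ↦ 2  ≥
a = 1, b = 3 ↦ 2  ≥
a = 2, b = 0 ↦ 2  ≥
a = 2, b = 1 ↦ 1  <
a = 2, b = 2 ↦ 0  <
a = 2, b = 3 ↦ 2  ≥
a = 3, b = 0 ↦ 3  ≥
a = 3, b = 1 ↦ 2  ≥
a = 3, b = 2 ↦ 1  <
a = 3, b = 3 ↦ 0  <
So 8 of the 16 assignments meet the threshold.

8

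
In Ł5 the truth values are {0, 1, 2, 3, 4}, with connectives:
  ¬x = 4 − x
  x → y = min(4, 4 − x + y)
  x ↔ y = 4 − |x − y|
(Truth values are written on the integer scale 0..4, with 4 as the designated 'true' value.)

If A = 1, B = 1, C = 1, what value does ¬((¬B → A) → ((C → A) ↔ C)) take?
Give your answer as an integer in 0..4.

¬B = ¬1 = 3
¬B → A = 3 → 1 = 2
C → A = 1 → 1 = 4
(C → A) ↔ C = 4 ↔ 1 = 1
(¬B → A) → ((C → A) ↔ C) = 2 → 1 = 3
¬((¬B → A) → ((C → A) ↔ C)) = ¬3 = 1

1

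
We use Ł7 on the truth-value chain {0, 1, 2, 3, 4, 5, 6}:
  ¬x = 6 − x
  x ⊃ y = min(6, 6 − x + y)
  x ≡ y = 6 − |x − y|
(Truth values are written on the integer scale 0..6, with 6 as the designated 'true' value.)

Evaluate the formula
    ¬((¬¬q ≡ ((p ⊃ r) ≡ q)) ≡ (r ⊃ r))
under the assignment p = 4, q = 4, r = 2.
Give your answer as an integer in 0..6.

2

¬q = ¬4 = 2
¬¬q = ¬2 = 4
p ⊃ r = 4 ⊃ 2 = 4
(p ⊃ r) ≡ q = 4 ≡ 4 = 6
¬¬q ≡ ((p ⊃ r) ≡ q) = 4 ≡ 6 = 4
r ⊃ r = 2 ⊃ 2 = 6
(¬¬q ≡ ((p ⊃ r) ≡ q)) ≡ (r ⊃ r) = 4 ≡ 6 = 4
¬((¬¬q ≡ ((p ⊃ r) ≡ q)) ≡ (r ⊃ r)) = ¬4 = 2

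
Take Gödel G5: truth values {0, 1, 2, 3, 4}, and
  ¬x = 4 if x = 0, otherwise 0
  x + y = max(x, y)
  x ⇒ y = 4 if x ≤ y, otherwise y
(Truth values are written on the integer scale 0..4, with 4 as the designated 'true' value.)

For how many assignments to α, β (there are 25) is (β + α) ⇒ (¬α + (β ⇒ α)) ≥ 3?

value 4: 19 assignments (counts)
value 3: 1 assignment (counts)
value 2: 2 assignments
value 1: 3 assignments
So 20 of the 25 assignments meet the threshold.

20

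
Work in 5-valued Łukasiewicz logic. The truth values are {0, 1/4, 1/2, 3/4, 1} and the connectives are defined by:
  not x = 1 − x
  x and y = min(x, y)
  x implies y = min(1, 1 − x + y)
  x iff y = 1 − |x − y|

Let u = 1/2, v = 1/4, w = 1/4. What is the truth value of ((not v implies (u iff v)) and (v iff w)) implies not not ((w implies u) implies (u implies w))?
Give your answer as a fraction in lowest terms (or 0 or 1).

not v = not 1/4 = 3/4
u iff v = 1/2 iff 1/4 = 3/4
not v implies (u iff v) = 3/4 implies 3/4 = 1
v iff w = 1/4 iff 1/4 = 1
(not v implies (u iff v)) and (v iff w) = 1 and 1 = 1
w implies u = 1/4 implies 1/2 = 1
u implies w = 1/2 implies 1/4 = 3/4
(w implies u) implies (u implies w) = 1 implies 3/4 = 3/4
not ((w implies u) implies (u implies w)) = not 3/4 = 1/4
not not ((w implies u) implies (u implies w)) = not 1/4 = 3/4
((not v implies (u iff v)) and (v iff w)) implies not not ((w implies u) implies (u implies w)) = 1 implies 3/4 = 3/4

3/4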